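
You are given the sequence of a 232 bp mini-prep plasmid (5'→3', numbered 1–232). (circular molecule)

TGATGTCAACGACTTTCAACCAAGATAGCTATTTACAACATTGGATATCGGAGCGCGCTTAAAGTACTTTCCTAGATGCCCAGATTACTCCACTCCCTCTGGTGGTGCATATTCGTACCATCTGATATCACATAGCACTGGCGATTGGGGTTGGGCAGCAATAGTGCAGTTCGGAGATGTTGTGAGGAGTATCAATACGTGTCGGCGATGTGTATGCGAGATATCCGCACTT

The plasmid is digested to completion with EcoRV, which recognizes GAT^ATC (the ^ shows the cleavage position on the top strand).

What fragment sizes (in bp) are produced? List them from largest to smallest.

96, 80, 56 bp

EcoRV sites (GATATC) start at positions 44, 124, 220.
EcoRV cuts after base 3 of each site, so after positions 46, 126, 222.
Circular molecule, 3 cuts → 3 fragments:
  47–126 → 80 bp
  127–222 → 96 bp
  223–232 then 1–46 → 10 + 46 = 56 bp
Sorted largest to smallest: 96, 80, 56 bp.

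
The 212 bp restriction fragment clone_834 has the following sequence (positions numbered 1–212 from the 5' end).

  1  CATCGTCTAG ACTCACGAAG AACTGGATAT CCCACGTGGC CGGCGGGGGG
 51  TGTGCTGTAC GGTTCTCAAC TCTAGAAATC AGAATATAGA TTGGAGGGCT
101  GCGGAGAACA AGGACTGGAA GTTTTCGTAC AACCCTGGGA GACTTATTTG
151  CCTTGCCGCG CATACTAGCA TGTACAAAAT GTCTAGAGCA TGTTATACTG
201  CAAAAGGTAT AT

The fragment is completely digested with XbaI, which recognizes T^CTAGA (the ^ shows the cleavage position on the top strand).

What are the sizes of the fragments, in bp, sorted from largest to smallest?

111, 65, 30, 6 bp

XbaI sites (TCTAGA) start at positions 6, 71, 182.
XbaI cuts after the first base of each site, so after positions 6, 71, 182.
Linear molecule, 3 cuts → 4 fragments:
  1–6 → 6 bp
  7–71 → 65 bp
  72–182 → 111 bp
  183–212 → 30 bp
Sorted largest to smallest: 111, 65, 30, 6 bp.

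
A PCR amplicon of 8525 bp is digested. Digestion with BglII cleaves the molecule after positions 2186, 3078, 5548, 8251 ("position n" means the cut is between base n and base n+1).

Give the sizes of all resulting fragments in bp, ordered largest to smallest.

Linear molecule, 4 cuts → 5 fragments:
  2186 − 0 = 2186 bp
  3078 − 2186 = 892 bp
  5548 − 3078 = 2470 bp
  8251 − 5548 = 2703 bp
  8525 − 8251 = 274 bp
Sorted largest to smallest: 2703, 2470, 2186, 892, 274 bp.

2703, 2470, 2186, 892, 274 bp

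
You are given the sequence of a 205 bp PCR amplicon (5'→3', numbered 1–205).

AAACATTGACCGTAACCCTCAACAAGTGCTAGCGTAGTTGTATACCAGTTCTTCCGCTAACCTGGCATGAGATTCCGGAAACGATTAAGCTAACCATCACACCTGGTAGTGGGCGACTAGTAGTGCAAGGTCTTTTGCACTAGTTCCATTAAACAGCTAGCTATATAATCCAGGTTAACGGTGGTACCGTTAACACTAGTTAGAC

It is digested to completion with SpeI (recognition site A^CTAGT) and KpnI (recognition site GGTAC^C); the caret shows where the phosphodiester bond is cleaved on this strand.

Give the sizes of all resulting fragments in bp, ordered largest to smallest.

SpeI sites (ACTAGT) start at positions 116, 139, 195.
SpeI cuts after the first base of each site, so after positions 116, 139, 195.
The KpnI site (GGTACC) starts at position 183.
KpnI cuts after base 5 of each site (before the last base), so after position 187.
Combined cut positions: 116, 139, 187, 195.
Linear molecule, 4 cuts → 5 fragments:
  1–116 → 116 bp
  117–139 → 23 bp
  140–187 → 48 bp
  188–195 → 8 bp
  196–205 → 10 bp
Sorted largest to smallest: 116, 48, 23, 10, 8 bp.

116, 48, 23, 10, 8 bp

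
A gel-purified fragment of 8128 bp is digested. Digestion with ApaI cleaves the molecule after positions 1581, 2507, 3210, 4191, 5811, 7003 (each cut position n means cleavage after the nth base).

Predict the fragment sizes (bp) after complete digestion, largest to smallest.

1620, 1581, 1192, 1125, 981, 926, 703 bp

Linear molecule, 6 cuts → 7 fragments:
  1581 − 0 = 1581 bp
  2507 − 1581 = 926 bp
  3210 − 2507 = 703 bp
  4191 − 3210 = 981 bp
  5811 − 4191 = 1620 bp
  7003 − 5811 = 1192 bp
  8128 − 7003 = 1125 bp
Sorted largest to smallest: 1620, 1581, 1192, 1125, 981, 926, 703 bp.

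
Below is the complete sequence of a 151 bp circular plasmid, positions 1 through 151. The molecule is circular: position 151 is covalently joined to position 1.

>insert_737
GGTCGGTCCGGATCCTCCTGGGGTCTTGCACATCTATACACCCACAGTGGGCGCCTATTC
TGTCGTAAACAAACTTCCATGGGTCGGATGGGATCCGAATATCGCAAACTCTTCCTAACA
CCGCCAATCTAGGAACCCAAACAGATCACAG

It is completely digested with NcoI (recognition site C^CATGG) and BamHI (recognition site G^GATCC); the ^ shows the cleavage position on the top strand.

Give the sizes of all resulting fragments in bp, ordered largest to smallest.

The NcoI site (CCATGG) starts at position 77.
NcoI cuts after the first base of each site, so after position 77.
BamHI sites (GGATCC) start at positions 10, 91.
BamHI cuts after the first base of each site, so after positions 10, 91.
Combined cut positions: 10, 77, 91.
Circular molecule, 3 cuts → 3 fragments:
  11–77 → 67 bp
  78–91 → 14 bp
  92–151 then 1–10 → 60 + 10 = 70 bp
Sorted largest to smallest: 70, 67, 14 bp.

70, 67, 14 bp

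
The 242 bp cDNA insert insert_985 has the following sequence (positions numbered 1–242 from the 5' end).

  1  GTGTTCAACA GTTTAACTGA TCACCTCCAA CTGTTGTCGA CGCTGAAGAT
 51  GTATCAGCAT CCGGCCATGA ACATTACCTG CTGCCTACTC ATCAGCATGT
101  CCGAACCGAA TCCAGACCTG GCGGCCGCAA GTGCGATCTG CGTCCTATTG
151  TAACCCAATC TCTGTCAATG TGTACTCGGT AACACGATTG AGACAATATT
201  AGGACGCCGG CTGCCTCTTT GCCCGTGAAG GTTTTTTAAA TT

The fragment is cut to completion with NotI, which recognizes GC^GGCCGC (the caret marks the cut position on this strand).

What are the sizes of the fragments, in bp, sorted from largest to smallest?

122, 120 bp

The NotI site (GCGGCCGC) starts at position 121.
NotI cuts after base 2 of each site, so after position 122.
Linear molecule, 1 cut → 2 fragments:
  1–122 → 122 bp
  123–242 → 120 bp
Sorted largest to smallest: 122, 120 bp.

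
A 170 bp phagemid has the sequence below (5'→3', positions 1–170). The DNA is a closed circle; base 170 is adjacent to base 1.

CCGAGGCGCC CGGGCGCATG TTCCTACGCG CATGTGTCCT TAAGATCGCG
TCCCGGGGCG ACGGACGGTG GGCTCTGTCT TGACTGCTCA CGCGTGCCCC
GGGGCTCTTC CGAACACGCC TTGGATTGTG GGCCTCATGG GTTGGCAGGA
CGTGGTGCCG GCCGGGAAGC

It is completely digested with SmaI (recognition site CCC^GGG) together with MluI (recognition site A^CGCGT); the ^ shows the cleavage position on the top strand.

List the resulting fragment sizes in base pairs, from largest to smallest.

81, 43, 36, 10 bp

SmaI sites (CCCGGG) start at positions 9, 52, 98.
SmaI cuts after base 3 of each site, so after positions 11, 54, 100.
The MluI site (ACGCGT) starts at position 90.
MluI cuts after the first base of each site, so after position 90.
Combined cut positions: 11, 54, 90, 100.
Circular molecule, 4 cuts → 4 fragments:
  12–54 → 43 bp
  55–90 → 36 bp
  91–100 → 10 bp
  101–170 then 1–11 → 70 + 11 = 81 bp
Sorted largest to smallest: 81, 43, 36, 10 bp.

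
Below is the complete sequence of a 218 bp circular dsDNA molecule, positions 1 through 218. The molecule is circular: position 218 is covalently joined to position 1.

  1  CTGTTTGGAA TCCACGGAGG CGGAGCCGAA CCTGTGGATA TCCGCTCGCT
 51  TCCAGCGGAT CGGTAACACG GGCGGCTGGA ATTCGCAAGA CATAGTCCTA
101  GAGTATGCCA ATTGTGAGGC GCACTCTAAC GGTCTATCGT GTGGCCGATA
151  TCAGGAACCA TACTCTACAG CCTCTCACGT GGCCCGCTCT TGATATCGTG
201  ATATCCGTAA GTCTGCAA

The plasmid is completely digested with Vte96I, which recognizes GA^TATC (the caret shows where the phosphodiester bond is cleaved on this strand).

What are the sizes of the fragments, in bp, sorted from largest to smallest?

110, 55, 45, 8 bp

Vte96I sites (GATATC) start at positions 37, 147, 192, 200.
Vte96I cuts after base 2 of each site, so after positions 38, 148, 193, 201.
Circular molecule, 4 cuts → 4 fragments:
  39–148 → 110 bp
  149–193 → 45 bp
  194–201 → 8 bp
  202–218 then 1–38 → 17 + 38 = 55 bp
Sorted largest to smallest: 110, 55, 45, 8 bp.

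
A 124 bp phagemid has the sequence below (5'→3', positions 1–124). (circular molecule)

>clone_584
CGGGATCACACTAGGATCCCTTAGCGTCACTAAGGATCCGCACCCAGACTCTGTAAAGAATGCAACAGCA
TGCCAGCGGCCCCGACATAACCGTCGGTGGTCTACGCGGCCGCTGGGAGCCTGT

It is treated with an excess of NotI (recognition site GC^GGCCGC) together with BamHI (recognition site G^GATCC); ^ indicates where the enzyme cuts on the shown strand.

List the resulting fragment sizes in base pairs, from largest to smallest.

73, 31, 20 bp

The NotI site (GCGGCCGC) starts at position 106.
NotI cuts after base 2 of each site, so after position 107.
BamHI sites (GGATCC) start at positions 14, 34.
BamHI cuts after the first base of each site, so after positions 14, 34.
Combined cut positions: 14, 34, 107.
Circular molecule, 3 cuts → 3 fragments:
  15–34 → 20 bp
  35–107 → 73 bp
  108–124 then 1–14 → 17 + 14 = 31 bp
Sorted largest to smallest: 73, 31, 20 bp.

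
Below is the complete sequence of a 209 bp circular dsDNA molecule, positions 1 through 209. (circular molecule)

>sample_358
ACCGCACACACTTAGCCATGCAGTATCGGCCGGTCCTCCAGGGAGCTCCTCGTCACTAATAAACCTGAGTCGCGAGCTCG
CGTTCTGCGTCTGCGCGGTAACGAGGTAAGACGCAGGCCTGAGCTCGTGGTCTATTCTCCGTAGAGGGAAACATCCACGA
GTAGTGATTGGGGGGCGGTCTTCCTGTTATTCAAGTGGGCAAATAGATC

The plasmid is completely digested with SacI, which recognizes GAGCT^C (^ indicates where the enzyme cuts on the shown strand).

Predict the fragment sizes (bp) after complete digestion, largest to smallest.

131, 47, 31 bp

SacI sites (GAGCTC) start at positions 43, 74, 121.
SacI cuts after base 5 of each site (before the last base), so after positions 47, 78, 125.
Circular molecule, 3 cuts → 3 fragments:
  48–78 → 31 bp
  79–125 → 47 bp
  126–209 then 1–47 → 84 + 47 = 131 bp
Sorted largest to smallest: 131, 47, 31 bp.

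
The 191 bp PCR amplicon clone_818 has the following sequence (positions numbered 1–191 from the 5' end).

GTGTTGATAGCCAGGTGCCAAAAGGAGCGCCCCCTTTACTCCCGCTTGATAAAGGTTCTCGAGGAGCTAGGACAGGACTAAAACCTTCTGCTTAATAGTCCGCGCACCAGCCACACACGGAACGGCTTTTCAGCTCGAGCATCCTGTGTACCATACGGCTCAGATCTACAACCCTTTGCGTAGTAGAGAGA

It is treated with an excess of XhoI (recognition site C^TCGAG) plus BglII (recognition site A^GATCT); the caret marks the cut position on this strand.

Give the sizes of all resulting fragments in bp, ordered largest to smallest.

76, 58, 29, 28 bp

XhoI sites (CTCGAG) start at positions 58, 134.
XhoI cuts after the first base of each site, so after positions 58, 134.
The BglII site (AGATCT) starts at position 162.
BglII cuts after the first base of each site, so after position 162.
Combined cut positions: 58, 134, 162.
Linear molecule, 3 cuts → 4 fragments:
  1–58 → 58 bp
  59–134 → 76 bp
  135–162 → 28 bp
  163–191 → 29 bp
Sorted largest to smallest: 76, 58, 29, 28 bp.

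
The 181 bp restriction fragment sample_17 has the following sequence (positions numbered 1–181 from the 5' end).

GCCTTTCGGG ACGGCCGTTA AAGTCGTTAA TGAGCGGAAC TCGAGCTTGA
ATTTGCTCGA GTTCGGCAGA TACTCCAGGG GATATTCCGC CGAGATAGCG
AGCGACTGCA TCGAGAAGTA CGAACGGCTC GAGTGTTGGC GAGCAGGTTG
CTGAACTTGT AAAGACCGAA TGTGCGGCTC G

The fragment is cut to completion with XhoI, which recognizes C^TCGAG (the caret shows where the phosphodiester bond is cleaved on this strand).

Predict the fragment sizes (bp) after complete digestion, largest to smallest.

72, 53, 40, 16 bp

XhoI sites (CTCGAG) start at positions 40, 56, 128.
XhoI cuts after the first base of each site, so after positions 40, 56, 128.
Linear molecule, 3 cuts → 4 fragments:
  1–40 → 40 bp
  41–56 → 16 bp
  57–128 → 72 bp
  129–181 → 53 bp
Sorted largest to smallest: 72, 53, 40, 16 bp.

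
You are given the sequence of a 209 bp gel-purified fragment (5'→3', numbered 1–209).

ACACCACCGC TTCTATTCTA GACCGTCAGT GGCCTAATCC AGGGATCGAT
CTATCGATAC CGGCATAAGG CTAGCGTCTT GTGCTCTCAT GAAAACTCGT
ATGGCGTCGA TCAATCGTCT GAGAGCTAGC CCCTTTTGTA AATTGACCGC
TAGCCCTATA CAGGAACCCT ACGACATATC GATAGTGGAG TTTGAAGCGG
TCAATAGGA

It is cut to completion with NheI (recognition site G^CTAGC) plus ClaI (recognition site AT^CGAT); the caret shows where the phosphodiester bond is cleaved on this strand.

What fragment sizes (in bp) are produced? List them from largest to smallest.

55, 46, 30, 30, 24, 16, 8 bp

NheI sites (GCTAGC) start at positions 70, 125, 149.
NheI cuts after the first base of each site, so after positions 70, 125, 149.
ClaI sites (ATCGAT) start at positions 45, 53, 178.
ClaI cuts after base 2 of each site, so after positions 46, 54, 179.
Combined cut positions: 46, 54, 70, 125, 149, 179.
Linear molecule, 6 cuts → 7 fragments:
  1–46 → 46 bp
  47–54 → 8 bp
  55–70 → 16 bp
  71–125 → 55 bp
  126–149 → 24 bp
  150–179 → 30 bp
  180–209 → 30 bp
Sorted largest to smallest: 55, 46, 30, 30, 24, 16, 8 bp.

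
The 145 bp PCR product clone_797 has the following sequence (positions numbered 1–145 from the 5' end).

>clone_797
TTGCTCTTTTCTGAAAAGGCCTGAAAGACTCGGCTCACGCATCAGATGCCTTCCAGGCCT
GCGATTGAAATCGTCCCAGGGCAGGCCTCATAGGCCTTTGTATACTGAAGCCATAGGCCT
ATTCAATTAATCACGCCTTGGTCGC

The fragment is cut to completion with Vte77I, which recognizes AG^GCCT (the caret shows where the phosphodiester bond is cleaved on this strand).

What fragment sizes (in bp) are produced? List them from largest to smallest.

38, 29, 28, 23, 18, 9 bp

Vte77I sites (AGGCCT) start at positions 17, 55, 83, 92, 115.
Vte77I cuts after base 2 of each site, so after positions 18, 56, 84, 93, 116.
Linear molecule, 5 cuts → 6 fragments:
  1–18 → 18 bp
  19–56 → 38 bp
  57–84 → 28 bp
  85–93 → 9 bp
  94–116 → 23 bp
  117–145 → 29 bp
Sorted largest to smallest: 38, 29, 28, 23, 18, 9 bp.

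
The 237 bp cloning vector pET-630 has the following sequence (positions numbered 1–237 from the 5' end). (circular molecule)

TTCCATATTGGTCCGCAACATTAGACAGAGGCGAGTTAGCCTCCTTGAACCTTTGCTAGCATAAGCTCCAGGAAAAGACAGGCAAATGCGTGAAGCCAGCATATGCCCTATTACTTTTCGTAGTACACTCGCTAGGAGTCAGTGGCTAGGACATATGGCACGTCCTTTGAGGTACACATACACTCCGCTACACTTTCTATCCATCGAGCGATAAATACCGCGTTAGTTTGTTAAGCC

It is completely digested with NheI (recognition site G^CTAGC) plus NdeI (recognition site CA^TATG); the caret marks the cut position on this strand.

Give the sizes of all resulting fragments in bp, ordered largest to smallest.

139, 52, 46 bp

The NheI site (GCTAGC) starts at position 55.
NheI cuts after the first base of each site, so after position 55.
NdeI sites (CATATG) start at positions 100, 152.
NdeI cuts after base 2 of each site, so after positions 101, 153.
Combined cut positions: 55, 101, 153.
Circular molecule, 3 cuts → 3 fragments:
  56–101 → 46 bp
  102–153 → 52 bp
  154–237 then 1–55 → 84 + 55 = 139 bp
Sorted largest to smallest: 139, 52, 46 bp.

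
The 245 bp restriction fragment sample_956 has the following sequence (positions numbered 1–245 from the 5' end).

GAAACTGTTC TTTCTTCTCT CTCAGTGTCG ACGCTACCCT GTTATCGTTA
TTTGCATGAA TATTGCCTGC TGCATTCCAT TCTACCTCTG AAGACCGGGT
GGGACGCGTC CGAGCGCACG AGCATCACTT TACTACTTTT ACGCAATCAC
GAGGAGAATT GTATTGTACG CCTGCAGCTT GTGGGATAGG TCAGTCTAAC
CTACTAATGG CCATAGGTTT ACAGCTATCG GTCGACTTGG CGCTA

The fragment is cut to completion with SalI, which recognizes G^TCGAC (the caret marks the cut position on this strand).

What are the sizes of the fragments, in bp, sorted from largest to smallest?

SalI sites (GTCGAC) start at positions 27, 231.
SalI cuts after the first base of each site, so after positions 27, 231.
Linear molecule, 2 cuts → 3 fragments:
  1–27 → 27 bp
  28–231 → 204 bp
  232–245 → 14 bp
Sorted largest to smallest: 204, 27, 14 bp.

204, 27, 14 bp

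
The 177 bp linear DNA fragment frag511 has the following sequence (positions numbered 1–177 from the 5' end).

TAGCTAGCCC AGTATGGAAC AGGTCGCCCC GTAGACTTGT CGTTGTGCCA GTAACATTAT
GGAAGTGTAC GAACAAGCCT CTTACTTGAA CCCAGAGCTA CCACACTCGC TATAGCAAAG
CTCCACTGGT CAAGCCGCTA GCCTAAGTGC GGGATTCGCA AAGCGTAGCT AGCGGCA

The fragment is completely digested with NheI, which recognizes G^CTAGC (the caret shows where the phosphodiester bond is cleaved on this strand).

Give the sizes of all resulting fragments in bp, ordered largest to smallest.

134, 31, 9, 3 bp

NheI sites (GCTAGC) start at positions 3, 137, 168.
NheI cuts after the first base of each site, so after positions 3, 137, 168.
Linear molecule, 3 cuts → 4 fragments:
  1–3 → 3 bp
  4–137 → 134 bp
  138–168 → 31 bp
  169–177 → 9 bp
Sorted largest to smallest: 134, 31, 9, 3 bp.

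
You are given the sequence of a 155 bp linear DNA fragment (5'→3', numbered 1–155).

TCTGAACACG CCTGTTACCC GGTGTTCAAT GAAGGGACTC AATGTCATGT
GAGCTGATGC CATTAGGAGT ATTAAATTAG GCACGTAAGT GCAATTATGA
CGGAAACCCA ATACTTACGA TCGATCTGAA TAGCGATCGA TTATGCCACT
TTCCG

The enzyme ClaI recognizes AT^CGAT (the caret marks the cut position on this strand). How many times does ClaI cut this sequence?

ATCGAT occurs starting at positions 120, 136.
ClaI cuts at 2 sites.

2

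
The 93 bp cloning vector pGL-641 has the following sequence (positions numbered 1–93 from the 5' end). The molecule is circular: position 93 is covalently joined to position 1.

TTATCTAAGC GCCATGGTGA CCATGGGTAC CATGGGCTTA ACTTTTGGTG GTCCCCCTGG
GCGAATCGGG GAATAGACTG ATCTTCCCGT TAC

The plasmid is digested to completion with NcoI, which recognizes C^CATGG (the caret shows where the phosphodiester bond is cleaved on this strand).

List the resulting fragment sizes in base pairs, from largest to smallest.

75, 9, 9 bp

NcoI sites (CCATGG) start at positions 12, 21, 30.
NcoI cuts after the first base of each site, so after positions 12, 21, 30.
Circular molecule, 3 cuts → 3 fragments:
  13–21 → 9 bp
  22–30 → 9 bp
  31–93 then 1–12 → 63 + 12 = 75 bp
Sorted largest to smallest: 75, 9, 9 bp.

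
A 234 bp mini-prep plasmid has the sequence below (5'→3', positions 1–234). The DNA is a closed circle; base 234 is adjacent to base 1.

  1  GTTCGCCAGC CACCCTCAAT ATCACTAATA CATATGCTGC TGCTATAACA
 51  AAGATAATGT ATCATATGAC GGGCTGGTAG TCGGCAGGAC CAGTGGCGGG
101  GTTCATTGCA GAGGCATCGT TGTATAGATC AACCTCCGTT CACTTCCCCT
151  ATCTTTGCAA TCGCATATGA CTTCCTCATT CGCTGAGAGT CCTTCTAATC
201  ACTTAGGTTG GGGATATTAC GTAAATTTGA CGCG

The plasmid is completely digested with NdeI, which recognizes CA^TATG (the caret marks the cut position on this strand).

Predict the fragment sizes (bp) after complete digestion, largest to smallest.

101, 101, 32 bp

NdeI sites (CATATG) start at positions 31, 63, 164.
NdeI cuts after base 2 of each site, so after positions 32, 64, 165.
Circular molecule, 3 cuts → 3 fragments:
  33–64 → 32 bp
  65–165 → 101 bp
  166–234 then 1–32 → 69 + 32 = 101 bp
Sorted largest to smallest: 101, 101, 32 bp.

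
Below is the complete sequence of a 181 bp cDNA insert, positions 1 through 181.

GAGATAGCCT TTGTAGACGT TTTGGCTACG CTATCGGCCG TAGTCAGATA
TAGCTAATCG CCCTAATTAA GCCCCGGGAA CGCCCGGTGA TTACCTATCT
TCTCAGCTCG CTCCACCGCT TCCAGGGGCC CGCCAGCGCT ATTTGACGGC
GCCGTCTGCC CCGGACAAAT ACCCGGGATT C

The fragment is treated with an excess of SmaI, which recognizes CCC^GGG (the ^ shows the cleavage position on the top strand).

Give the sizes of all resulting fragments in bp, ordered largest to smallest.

SmaI sites (CCCGGG) start at positions 73, 172.
SmaI cuts after base 3 of each site, so after positions 75, 174.
Linear molecule, 2 cuts → 3 fragments:
  1–75 → 75 bp
  76–174 → 99 bp
  175–181 → 7 bp
Sorted largest to smallest: 99, 75, 7 bp.

99, 75, 7 bp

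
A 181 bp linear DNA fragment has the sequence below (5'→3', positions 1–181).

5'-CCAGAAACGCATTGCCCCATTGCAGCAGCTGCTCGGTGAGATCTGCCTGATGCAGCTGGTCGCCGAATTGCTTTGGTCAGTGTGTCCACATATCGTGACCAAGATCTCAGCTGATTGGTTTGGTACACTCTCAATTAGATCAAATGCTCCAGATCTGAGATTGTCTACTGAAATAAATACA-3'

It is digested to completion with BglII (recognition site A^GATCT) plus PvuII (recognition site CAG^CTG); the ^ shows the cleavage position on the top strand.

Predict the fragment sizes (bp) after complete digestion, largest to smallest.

BglII sites (AGATCT) start at positions 39, 102, 151.
BglII cuts after the first base of each site, so after positions 39, 102, 151.
PvuII sites (CAGCTG) start at positions 26, 53, 108.
PvuII cuts after base 3 of each site, so after positions 28, 55, 110.
Combined cut positions: 28, 39, 55, 102, 110, 151.
Linear molecule, 6 cuts → 7 fragments:
  1–28 → 28 bp
  29–39 → 11 bp
  40–55 → 16 bp
  56–102 → 47 bp
  103–110 → 8 bp
  111–151 → 41 bp
  152–181 → 30 bp
Sorted largest to smallest: 47, 41, 30, 28, 16, 11, 8 bp.

47, 41, 30, 28, 16, 11, 8 bp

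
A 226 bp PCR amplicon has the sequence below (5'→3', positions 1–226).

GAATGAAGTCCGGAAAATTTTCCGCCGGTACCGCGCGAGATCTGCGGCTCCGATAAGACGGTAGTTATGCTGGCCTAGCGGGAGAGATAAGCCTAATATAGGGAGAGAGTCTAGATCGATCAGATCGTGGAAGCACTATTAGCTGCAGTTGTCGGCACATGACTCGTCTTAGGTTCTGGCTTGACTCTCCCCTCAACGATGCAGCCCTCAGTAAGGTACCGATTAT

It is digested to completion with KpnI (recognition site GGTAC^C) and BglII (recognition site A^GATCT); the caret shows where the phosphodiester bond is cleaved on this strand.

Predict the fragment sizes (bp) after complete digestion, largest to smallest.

181, 31, 7, 7 bp

KpnI sites (GGTACC) start at positions 27, 215.
KpnI cuts after base 5 of each site (before the last base), so after positions 31, 219.
The BglII site (AGATCT) starts at position 38.
BglII cuts after the first base of each site, so after position 38.
Combined cut positions: 31, 38, 219.
Linear molecule, 3 cuts → 4 fragments:
  1–31 → 31 bp
  32–38 → 7 bp
  39–219 → 181 bp
  220–226 → 7 bp
Sorted largest to smallest: 181, 31, 7, 7 bp.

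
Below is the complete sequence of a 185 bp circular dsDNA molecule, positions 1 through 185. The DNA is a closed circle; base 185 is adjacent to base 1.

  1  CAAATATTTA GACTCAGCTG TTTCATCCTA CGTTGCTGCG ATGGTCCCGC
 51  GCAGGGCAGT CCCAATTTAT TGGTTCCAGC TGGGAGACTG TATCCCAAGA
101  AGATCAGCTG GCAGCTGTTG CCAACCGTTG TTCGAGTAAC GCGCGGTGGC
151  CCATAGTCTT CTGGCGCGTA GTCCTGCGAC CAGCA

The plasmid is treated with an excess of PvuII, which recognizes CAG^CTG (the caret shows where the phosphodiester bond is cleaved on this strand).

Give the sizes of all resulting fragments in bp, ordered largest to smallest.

88, 62, 28, 7 bp

PvuII sites (CAGCTG) start at positions 15, 77, 105, 112.
PvuII cuts after base 3 of each site, so after positions 17, 79, 107, 114.
Circular molecule, 4 cuts → 4 fragments:
  18–79 → 62 bp
  80–107 → 28 bp
  108–114 → 7 bp
  115–185 then 1–17 → 71 + 17 = 88 bp
Sorted largest to smallest: 88, 62, 28, 7 bp.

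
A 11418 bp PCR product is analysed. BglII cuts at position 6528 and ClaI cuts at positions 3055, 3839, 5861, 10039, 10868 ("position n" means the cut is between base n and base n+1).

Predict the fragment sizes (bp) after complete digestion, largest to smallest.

Combined cut positions (sorted): 3055, 3839, 5861, 6528, 10039, 10868.
Linear molecule, 6 cuts → 7 fragments:
  3055 − 0 = 3055 bp
  3839 − 3055 = 784 bp
  5861 − 3839 = 2022 bp
  6528 − 5861 = 667 bp
  10039 − 6528 = 3511 bp
  10868 − 10039 = 829 bp
  11418 − 10868 = 550 bp
Sorted largest to smallest: 3511, 3055, 2022, 829, 784, 667, 550 bp.

3511, 3055, 2022, 829, 784, 667, 550 bp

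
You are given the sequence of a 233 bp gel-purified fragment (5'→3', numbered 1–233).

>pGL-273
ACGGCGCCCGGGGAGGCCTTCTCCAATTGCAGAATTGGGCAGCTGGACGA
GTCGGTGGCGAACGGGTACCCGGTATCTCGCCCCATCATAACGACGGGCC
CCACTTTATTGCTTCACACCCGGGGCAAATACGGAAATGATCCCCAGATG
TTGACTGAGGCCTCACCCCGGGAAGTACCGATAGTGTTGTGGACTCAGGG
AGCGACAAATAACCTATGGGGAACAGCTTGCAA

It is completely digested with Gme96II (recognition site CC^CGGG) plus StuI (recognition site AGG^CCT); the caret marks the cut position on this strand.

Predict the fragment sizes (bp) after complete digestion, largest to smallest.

104, 65, 40, 8, 8, 8 bp

Gme96II sites (CCCGGG) start at positions 7, 119, 167.
Gme96II cuts after base 2 of each site, so after positions 8, 120, 168.
StuI sites (AGGCCT) start at positions 14, 158.
StuI cuts after base 3 of each site, so after positions 16, 160.
Combined cut positions: 8, 16, 120, 160, 168.
Linear molecule, 5 cuts → 6 fragments:
  1–8 → 8 bp
  9–16 → 8 bp
  17–120 → 104 bp
  121–160 → 40 bp
  161–168 → 8 bp
  169–233 → 65 bp
Sorted largest to smallest: 104, 65, 40, 8, 8, 8 bp.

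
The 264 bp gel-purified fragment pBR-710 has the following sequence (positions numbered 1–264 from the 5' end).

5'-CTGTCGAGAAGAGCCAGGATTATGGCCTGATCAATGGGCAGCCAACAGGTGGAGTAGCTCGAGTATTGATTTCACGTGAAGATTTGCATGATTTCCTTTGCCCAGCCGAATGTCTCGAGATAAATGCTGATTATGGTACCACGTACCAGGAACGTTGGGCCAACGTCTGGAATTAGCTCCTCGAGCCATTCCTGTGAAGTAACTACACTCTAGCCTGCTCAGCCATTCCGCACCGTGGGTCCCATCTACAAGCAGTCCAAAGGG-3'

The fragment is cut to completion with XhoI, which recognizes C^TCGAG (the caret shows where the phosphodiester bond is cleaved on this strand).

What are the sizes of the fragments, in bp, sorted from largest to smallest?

84, 66, 58, 56 bp

XhoI sites (CTCGAG) start at positions 58, 114, 180.
XhoI cuts after the first base of each site, so after positions 58, 114, 180.
Linear molecule, 3 cuts → 4 fragments:
  1–58 → 58 bp
  59–114 → 56 bp
  115–180 → 66 bp
  181–264 → 84 bp
Sorted largest to smallest: 84, 66, 58, 56 bp.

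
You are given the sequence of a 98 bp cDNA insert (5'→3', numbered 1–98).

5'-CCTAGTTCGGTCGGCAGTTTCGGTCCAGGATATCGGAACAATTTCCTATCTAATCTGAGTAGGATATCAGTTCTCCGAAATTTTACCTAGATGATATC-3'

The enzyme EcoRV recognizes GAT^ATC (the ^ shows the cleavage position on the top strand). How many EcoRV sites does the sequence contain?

3

GATATC occurs starting at positions 29, 63, 93.
EcoRV cuts at 3 sites.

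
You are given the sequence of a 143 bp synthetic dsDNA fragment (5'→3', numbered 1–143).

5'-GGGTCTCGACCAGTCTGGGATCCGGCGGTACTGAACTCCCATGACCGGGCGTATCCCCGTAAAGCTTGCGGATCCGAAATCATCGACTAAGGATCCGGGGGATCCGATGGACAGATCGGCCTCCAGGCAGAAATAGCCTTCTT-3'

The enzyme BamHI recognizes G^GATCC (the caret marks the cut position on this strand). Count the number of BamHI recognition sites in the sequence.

4

GGATCC occurs starting at positions 18, 70, 91, 100.
BamHI cuts at 4 sites.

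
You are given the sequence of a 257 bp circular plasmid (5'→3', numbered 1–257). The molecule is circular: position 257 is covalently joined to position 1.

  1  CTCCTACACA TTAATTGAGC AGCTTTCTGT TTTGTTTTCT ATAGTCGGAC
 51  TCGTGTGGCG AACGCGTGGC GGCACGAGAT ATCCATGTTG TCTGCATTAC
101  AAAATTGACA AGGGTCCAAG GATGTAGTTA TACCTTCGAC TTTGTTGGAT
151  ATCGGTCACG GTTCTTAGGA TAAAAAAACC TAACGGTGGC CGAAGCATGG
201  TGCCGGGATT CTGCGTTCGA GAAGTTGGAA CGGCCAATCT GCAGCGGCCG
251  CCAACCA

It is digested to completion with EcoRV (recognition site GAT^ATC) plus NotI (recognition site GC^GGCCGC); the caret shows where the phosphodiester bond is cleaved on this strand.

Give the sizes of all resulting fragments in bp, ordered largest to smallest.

EcoRV sites (GATATC) start at positions 78, 148.
EcoRV cuts after base 3 of each site, so after positions 80, 150.
The NotI site (GCGGCCGC) starts at position 244.
NotI cuts after base 2 of each site, so after position 245.
Combined cut positions: 80, 150, 245.
Circular molecule, 3 cuts → 3 fragments:
  81–150 → 70 bp
  151–245 → 95 bp
  246–257 then 1–80 → 12 + 80 = 92 bp
Sorted largest to smallest: 95, 92, 70 bp.

95, 92, 70 bp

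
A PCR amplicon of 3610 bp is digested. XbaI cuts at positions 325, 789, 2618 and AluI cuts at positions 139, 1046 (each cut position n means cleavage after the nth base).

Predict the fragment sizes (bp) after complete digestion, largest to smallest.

1572, 992, 464, 257, 186, 139 bp

Combined cut positions (sorted): 139, 325, 789, 1046, 2618.
Linear molecule, 5 cuts → 6 fragments:
  139 − 0 = 139 bp
  325 − 139 = 186 bp
  789 − 325 = 464 bp
  1046 − 789 = 257 bp
  2618 − 1046 = 1572 bp
  3610 − 2618 = 992 bp
Sorted largest to smallest: 1572, 992, 464, 257, 186, 139 bp.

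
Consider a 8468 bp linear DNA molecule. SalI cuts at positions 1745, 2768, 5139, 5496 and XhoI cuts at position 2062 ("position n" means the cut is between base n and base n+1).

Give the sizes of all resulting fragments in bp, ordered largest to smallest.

2972, 2371, 1745, 706, 357, 317 bp

Combined cut positions (sorted): 1745, 2062, 2768, 5139, 5496.
Linear molecule, 5 cuts → 6 fragments:
  1745 − 0 = 1745 bp
  2062 − 1745 = 317 bp
  2768 − 2062 = 706 bp
  5139 − 2768 = 2371 bp
  5496 − 5139 = 357 bp
  8468 − 5496 = 2972 bp
Sorted largest to smallest: 2972, 2371, 1745, 706, 357, 317 bp.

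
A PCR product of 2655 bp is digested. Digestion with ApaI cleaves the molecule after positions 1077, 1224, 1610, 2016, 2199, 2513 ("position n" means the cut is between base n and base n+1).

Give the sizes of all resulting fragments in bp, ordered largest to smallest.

Linear molecule, 6 cuts → 7 fragments:
  1077 − 0 = 1077 bp
  1224 − 1077 = 147 bp
  1610 − 1224 = 386 bp
  2016 − 1610 = 406 bp
  2199 − 2016 = 183 bp
  2513 − 2199 = 314 bp
  2655 − 2513 = 142 bp
Sorted largest to smallest: 1077, 406, 386, 314, 183, 147, 142 bp.

1077, 406, 386, 314, 183, 147, 142 bp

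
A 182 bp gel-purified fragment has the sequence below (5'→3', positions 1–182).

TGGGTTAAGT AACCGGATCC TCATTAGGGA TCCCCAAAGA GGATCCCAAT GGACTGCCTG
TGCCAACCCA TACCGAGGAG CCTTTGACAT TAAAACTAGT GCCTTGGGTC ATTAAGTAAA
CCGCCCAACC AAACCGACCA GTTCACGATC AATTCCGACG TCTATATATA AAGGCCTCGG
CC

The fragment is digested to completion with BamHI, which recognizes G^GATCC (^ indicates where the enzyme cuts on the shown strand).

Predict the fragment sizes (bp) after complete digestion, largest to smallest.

BamHI sites (GGATCC) start at positions 15, 28, 41.
BamHI cuts after the first base of each site, so after positions 15, 28, 41.
Linear molecule, 3 cuts → 4 fragments:
  1–15 → 15 bp
  16–28 → 13 bp
  29–41 → 13 bp
  42–182 → 141 bp
Sorted largest to smallest: 141, 15, 13, 13 bp.

141, 15, 13, 13 bp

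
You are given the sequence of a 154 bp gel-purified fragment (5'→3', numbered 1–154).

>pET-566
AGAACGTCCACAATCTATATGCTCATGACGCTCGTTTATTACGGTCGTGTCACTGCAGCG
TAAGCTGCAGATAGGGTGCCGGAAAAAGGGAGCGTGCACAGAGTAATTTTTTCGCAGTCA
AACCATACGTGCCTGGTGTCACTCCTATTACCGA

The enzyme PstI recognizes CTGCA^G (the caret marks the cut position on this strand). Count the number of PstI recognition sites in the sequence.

2

CTGCAG occurs starting at positions 53, 65.
PstI cuts at 2 sites.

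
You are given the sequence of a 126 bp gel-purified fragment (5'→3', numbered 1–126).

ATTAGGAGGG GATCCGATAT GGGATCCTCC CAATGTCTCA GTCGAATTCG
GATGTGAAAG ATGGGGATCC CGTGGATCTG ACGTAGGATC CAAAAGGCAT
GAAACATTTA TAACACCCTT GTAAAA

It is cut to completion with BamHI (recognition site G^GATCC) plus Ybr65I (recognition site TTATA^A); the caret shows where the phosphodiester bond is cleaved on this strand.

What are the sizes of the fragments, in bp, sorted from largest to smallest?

BamHI sites (GGATCC) start at positions 10, 22, 65, 86.
BamHI cuts after the first base of each site, so after positions 10, 22, 65, 86.
The Ybr65I site (TTATAA) starts at position 108.
Ybr65I cuts after base 5 of each site (before the last base), so after position 112.
Combined cut positions: 10, 22, 65, 86, 112.
Linear molecule, 5 cuts → 6 fragments:
  1–10 → 10 bp
  11–22 → 12 bp
  23–65 → 43 bp
  66–86 → 21 bp
  87–112 → 26 bp
  113–126 → 14 bp
Sorted largest to smallest: 43, 26, 21, 14, 12, 10 bp.

43, 26, 21, 14, 12, 10 bp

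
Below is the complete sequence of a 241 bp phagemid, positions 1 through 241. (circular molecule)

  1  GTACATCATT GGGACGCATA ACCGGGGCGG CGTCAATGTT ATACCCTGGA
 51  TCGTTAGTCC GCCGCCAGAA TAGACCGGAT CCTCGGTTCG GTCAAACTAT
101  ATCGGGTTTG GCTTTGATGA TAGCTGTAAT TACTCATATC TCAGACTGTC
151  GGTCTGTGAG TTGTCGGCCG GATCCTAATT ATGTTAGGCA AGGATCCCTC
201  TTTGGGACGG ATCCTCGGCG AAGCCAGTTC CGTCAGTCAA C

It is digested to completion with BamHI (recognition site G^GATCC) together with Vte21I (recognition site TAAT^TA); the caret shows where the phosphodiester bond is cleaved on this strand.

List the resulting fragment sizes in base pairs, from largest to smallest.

109, 53, 40, 17, 13, 9 bp

BamHI sites (GGATCC) start at positions 77, 170, 192, 209.
BamHI cuts after the first base of each site, so after positions 77, 170, 192, 209.
Vte21I sites (TAATTA) start at positions 127, 176.
Vte21I cuts after base 4 of each site, so after positions 130, 179.
Combined cut positions: 77, 130, 170, 179, 192, 209.
Circular molecule, 6 cuts → 6 fragments:
  78–130 → 53 bp
  131–170 → 40 bp
  171–179 → 9 bp
  180–192 → 13 bp
  193–209 → 17 bp
  210–241 then 1–77 → 32 + 77 = 109 bp
Sorted largest to smallest: 109, 53, 40, 17, 13, 9 bp.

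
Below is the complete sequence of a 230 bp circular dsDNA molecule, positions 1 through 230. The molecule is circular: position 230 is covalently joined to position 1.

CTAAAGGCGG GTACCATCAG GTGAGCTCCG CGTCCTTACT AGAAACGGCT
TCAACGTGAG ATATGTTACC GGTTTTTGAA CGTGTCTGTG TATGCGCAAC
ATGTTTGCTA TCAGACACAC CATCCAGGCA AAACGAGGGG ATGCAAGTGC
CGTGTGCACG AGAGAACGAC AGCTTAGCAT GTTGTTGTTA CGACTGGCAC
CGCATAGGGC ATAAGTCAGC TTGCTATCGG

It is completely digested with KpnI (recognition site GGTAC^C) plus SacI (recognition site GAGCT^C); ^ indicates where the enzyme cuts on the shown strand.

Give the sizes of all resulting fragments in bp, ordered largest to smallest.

The KpnI site (GGTACC) starts at position 10.
KpnI cuts after base 5 of each site (before the last base), so after position 14.
The SacI site (GAGCTC) starts at position 23.
SacI cuts after base 5 of each site (before the last base), so after position 27.
Combined cut positions: 14, 27.
Circular molecule, 2 cuts → 2 fragments:
  15–27 → 13 bp
  28–230 then 1–14 → 203 + 14 = 217 bp
Sorted largest to smallest: 217, 13 bp.

217, 13 bp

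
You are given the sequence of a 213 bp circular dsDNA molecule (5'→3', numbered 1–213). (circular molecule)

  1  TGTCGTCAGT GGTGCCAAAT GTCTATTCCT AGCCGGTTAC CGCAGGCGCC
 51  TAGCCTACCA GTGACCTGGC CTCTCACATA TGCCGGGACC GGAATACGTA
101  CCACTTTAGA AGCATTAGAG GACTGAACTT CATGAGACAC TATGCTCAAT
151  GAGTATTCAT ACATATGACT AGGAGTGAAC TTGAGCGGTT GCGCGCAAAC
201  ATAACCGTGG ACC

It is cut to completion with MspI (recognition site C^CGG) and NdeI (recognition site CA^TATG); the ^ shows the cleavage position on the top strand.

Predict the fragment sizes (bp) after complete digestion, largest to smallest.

83, 74, 45, 6, 5 bp

MspI sites (CCGG) start at positions 33, 83, 89.
MspI cuts after the first base of each site, so after positions 33, 83, 89.
NdeI sites (CATATG) start at positions 77, 162.
NdeI cuts after base 2 of each site, so after positions 78, 163.
Combined cut positions: 33, 78, 83, 89, 163.
Circular molecule, 5 cuts → 5 fragments:
  34–78 → 45 bp
  79–83 → 5 bp
  84–89 → 6 bp
  90–163 → 74 bp
  164–213 then 1–33 → 50 + 33 = 83 bp
Sorted largest to smallest: 83, 74, 45, 6, 5 bp.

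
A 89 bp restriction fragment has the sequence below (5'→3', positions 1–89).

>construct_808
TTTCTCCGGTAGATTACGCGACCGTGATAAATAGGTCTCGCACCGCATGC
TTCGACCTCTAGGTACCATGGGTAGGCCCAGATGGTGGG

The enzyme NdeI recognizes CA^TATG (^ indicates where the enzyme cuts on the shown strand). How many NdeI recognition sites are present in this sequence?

No occurrence of CATATG is present in the sequence.
NdeI does not cut: 0 sites.

0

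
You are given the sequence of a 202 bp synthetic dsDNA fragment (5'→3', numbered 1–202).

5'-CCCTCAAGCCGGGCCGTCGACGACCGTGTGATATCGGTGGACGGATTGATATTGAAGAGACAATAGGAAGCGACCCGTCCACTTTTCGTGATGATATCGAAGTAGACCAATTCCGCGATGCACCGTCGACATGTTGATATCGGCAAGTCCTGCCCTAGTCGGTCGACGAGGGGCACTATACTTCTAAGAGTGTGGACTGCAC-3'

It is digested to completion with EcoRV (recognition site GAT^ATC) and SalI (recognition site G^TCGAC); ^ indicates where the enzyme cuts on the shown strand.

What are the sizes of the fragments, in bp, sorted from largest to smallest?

EcoRV sites (GATATC) start at positions 30, 93, 136.
EcoRV cuts after base 3 of each site, so after positions 32, 95, 138.
SalI sites (GTCGAC) start at positions 16, 125, 162.
SalI cuts after the first base of each site, so after positions 16, 125, 162.
Combined cut positions: 16, 32, 95, 125, 138, 162.
Linear molecule, 6 cuts → 7 fragments:
  1–16 → 16 bp
  17–32 → 16 bp
  33–95 → 63 bp
  96–125 → 30 bp
  126–138 → 13 bp
  139–162 → 24 bp
  163–202 → 40 bp
Sorted largest to smallest: 63, 40, 30, 24, 16, 16, 13 bp.

63, 40, 30, 24, 16, 16, 13 bp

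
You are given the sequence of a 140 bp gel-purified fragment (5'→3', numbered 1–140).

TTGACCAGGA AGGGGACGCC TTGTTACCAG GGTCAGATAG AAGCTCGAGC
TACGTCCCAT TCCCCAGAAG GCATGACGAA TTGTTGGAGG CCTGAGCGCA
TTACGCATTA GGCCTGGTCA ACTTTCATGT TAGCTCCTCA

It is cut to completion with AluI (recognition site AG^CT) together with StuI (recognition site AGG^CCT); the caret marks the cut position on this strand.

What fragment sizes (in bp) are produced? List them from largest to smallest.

AluI sites (AGCT) start at positions 42, 48, 132.
AluI cuts after base 2 of each site, so after positions 43, 49, 133.
StuI sites (AGGCCT) start at positions 88, 110.
StuI cuts after base 3 of each site, so after positions 90, 112.
Combined cut positions: 43, 49, 90, 112, 133.
Linear molecule, 5 cuts → 6 fragments:
  1–43 → 43 bp
  44–49 → 6 bp
  50–90 → 41 bp
  91–112 → 22 bp
  113–133 → 21 bp
  134–140 → 7 bp
Sorted largest to smallest: 43, 41, 22, 21, 7, 6 bp.

43, 41, 22, 21, 7, 6 bp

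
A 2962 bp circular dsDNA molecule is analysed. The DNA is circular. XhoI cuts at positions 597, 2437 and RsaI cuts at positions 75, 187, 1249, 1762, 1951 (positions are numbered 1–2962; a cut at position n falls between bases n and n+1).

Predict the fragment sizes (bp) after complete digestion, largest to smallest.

Combined cut positions (sorted): 75, 187, 597, 1249, 1762, 1951, 2437.
Circular molecule, 7 cuts → 7 fragments:
  187 − 75 = 112 bp
  597 − 187 = 410 bp
  1249 − 597 = 652 bp
  1762 − 1249 = 513 bp
  1951 − 1762 = 189 bp
  2437 − 1951 = 486 bp
  wrap: 2962 − 2437 + 75 = 600 bp
Sorted largest to smallest: 652, 600, 513, 486, 410, 189, 112 bp.

652, 600, 513, 486, 410, 189, 112 bp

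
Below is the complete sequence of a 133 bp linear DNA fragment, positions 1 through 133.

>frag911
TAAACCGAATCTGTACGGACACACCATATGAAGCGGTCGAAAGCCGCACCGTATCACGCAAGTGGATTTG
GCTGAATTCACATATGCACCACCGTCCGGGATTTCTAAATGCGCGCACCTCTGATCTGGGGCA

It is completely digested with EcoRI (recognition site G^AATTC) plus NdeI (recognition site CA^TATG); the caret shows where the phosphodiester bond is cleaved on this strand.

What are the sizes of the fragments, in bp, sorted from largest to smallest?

51, 48, 26, 8 bp

The EcoRI site (GAATTC) starts at position 74.
EcoRI cuts after the first base of each site, so after position 74.
NdeI sites (CATATG) start at positions 25, 81.
NdeI cuts after base 2 of each site, so after positions 26, 82.
Combined cut positions: 26, 74, 82.
Linear molecule, 3 cuts → 4 fragments:
  1–26 → 26 bp
  27–74 → 48 bp
  75–82 → 8 bp
  83–133 → 51 bp
Sorted largest to smallest: 51, 48, 26, 8 bp.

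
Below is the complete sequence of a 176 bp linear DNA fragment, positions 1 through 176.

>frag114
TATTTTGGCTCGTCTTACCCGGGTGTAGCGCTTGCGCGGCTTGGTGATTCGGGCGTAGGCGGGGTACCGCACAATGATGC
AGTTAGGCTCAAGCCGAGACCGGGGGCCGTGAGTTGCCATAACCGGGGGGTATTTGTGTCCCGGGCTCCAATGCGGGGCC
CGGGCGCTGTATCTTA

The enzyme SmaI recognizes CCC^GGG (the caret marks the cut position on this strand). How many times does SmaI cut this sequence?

CCCGGG occurs starting at positions 18, 140, 159.
SmaI cuts at 3 sites.

3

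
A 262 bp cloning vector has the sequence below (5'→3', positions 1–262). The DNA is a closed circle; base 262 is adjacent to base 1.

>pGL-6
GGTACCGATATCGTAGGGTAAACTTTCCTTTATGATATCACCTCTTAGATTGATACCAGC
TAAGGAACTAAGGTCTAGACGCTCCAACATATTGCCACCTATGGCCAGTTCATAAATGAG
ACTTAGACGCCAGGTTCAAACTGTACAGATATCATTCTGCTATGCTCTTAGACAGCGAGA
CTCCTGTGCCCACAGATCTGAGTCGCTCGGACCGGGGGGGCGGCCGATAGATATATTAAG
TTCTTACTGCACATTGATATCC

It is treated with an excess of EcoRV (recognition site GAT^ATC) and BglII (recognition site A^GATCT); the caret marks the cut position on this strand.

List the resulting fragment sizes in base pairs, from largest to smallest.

EcoRV sites (GATATC) start at positions 7, 34, 148, 256.
EcoRV cuts after base 3 of each site, so after positions 9, 36, 150, 258.
The BglII site (AGATCT) starts at position 194.
BglII cuts after the first base of each site, so after position 194.
Combined cut positions: 9, 36, 150, 194, 258.
Circular molecule, 5 cuts → 5 fragments:
  10–36 → 27 bp
  37–150 → 114 bp
  151–194 → 44 bp
  195–258 → 64 bp
  259–262 then 1–9 → 4 + 9 = 13 bp
Sorted largest to smallest: 114, 64, 44, 27, 13 bp.

114, 64, 44, 27, 13 bp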